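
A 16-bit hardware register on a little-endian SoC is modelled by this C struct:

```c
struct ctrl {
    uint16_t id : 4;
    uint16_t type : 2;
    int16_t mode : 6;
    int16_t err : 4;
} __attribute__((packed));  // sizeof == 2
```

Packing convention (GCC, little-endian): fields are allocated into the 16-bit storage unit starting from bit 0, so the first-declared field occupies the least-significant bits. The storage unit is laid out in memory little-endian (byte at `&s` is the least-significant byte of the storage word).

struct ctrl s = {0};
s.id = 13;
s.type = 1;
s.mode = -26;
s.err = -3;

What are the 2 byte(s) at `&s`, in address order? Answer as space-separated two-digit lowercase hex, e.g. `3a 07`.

id:4 = 13 → 0xd << 0 → word 0x000d
type:2 = 1 → 0x1 << 4 → word 0x001d
mode:6 = -26 → 0x26 << 6 → word 0x099d
err:4 = -3 → 0xd << 12 → word 0xd99d
word = 0xd99d → little-endian bytes:
  [0]=0x9d  [1]=0xd9

9d d9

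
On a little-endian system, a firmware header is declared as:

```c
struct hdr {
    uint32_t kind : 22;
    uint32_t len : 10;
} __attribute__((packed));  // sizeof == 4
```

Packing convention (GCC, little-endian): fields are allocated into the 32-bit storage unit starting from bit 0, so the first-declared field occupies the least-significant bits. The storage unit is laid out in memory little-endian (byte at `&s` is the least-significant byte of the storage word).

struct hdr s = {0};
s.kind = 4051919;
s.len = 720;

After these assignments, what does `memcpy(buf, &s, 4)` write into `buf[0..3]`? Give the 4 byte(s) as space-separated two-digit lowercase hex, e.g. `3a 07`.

cf d3 3d b4

kind (22b) val=4051919 bits=0x3dd3cf at bit 0: 0x003dd3cf
len (10b) val=720 bits=0x2d0 at bit 22: 0xb43dd3cf
word = 0xb43dd3cf → little-endian bytes:
  [0]=0xcf  [1]=0xd3  [2]=0x3d  [3]=0xb4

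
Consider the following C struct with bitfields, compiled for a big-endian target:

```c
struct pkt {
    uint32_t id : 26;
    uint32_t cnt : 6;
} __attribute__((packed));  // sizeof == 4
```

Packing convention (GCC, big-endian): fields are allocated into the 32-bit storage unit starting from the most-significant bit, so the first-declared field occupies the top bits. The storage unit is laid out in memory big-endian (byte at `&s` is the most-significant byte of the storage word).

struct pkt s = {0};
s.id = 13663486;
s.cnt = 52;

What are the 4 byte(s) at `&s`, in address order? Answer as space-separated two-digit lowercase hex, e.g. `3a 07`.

id (26b) val=13663486 bits=0xd07cfe at bit 6: 0x341f3f80
cnt (6b) val=52 bits=0x34 at bit 0: 0x341f3fb4
word = 0x341f3fb4 → big-endian bytes:
  [0]=0x34  [1]=0x1f  [2]=0x3f  [3]=0xb4

34 1f 3f b4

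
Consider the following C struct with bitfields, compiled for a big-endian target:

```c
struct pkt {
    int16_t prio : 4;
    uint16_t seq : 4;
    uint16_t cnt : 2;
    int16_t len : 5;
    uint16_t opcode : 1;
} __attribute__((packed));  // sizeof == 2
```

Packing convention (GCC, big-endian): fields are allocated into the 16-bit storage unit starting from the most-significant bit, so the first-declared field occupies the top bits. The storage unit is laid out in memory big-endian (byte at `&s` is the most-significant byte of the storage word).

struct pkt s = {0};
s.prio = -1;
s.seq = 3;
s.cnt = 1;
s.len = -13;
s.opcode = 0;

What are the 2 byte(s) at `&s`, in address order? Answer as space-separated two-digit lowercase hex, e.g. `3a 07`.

f3 66

prio:4 = -1 → 0xf << 12 → word 0xf000
seq:4 = 3 → 0x3 << 8 → word 0xf300
cnt:2 = 1 → 0x1 << 6 → word 0xf340
len:5 = -13 → 0x13 << 1 → word 0xf366
opcode:1 = 0 → 0x0 << 0 → word 0xf366
word = 0xf366 → big-endian bytes:
  [0]=0xf3  [1]=0x66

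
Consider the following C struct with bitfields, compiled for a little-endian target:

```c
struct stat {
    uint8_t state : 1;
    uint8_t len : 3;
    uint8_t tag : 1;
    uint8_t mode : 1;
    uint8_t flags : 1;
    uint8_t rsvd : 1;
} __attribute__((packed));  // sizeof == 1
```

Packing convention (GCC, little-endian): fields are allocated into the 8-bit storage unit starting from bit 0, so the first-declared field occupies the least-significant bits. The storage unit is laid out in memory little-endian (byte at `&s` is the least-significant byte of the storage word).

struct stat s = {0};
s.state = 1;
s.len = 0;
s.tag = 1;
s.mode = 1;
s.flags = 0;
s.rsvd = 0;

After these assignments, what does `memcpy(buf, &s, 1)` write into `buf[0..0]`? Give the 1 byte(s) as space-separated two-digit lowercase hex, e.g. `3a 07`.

31

state:1 = 1 → 0x1 << 0 → word 0x01
len:3 = 0 → 0x0 << 1 → word 0x01
tag:1 = 1 → 0x1 << 4 → word 0x11
mode:1 = 1 → 0x1 << 5 → word 0x31
flags:1 = 0 → 0x0 << 6 → word 0x31
rsvd:1 = 0 → 0x0 << 7 → word 0x31
word = 0x31 → little-endian bytes:
  [0]=0x31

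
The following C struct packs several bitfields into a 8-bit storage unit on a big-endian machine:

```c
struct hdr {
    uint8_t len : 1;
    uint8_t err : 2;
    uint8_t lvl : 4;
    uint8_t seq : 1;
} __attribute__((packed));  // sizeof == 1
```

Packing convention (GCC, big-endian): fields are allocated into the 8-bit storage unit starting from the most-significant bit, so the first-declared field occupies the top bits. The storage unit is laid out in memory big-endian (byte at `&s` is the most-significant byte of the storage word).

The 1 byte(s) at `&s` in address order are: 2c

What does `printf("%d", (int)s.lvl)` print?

[0]=0x2c (big-endian) → word 0x2c
len:1 @ bit 7 → (0x2c>>7)&0x1 = 0x0
err:2 @ bit 5 → (0x2c>>5)&0x3 = 0x1
lvl:4 @ bit 1 → (0x2c>>1)&0xf = 0x6  ←
seq:1 @ bit 0 → (0x2c>>0)&0x1 = 0x0

6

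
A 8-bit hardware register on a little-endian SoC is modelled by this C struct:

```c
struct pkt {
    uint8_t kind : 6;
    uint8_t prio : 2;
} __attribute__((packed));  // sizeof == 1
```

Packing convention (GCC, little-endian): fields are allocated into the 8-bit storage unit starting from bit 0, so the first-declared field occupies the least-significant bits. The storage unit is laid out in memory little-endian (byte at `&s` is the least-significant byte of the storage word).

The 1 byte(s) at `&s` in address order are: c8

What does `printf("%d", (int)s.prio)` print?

3

[0]=0xc8 (little-endian) → word 0xc8
kind [0+:6] = (word>>0) & 0x3f = 8
prio [6+:2] = (word>>6) & 0x3 = 3  ←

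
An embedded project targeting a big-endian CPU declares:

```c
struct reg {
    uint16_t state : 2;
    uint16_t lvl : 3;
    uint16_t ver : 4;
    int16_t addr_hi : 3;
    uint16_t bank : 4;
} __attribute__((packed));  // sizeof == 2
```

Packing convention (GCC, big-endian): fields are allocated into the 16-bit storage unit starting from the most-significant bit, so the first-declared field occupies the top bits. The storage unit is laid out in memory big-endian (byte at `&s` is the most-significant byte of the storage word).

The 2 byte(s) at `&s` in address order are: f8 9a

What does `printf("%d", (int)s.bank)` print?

10

[0]=0xf8 [1]=0x9a (big-endian) → word 0xf89a
state:2 @ bit 14 → (0xf89a>>14)&0x3 = 0x3
lvl:3 @ bit 11 → (0xf89a>>11)&0x7 = 0x7
ver:4 @ bit 7 → (0xf89a>>7)&0xf = 0x1
addr_hi:3 @ bit 4 → (0xf89a>>4)&0x7 = 0x1
bank:4 @ bit 0 → (0xf89a>>0)&0xf = 0xa  ←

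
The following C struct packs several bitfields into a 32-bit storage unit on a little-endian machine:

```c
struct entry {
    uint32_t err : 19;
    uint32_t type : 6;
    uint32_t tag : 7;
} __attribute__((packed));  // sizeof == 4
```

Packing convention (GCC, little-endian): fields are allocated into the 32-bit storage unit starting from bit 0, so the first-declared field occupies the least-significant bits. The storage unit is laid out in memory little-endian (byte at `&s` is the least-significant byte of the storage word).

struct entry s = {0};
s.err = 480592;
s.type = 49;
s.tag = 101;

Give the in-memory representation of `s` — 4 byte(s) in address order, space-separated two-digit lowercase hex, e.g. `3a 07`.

50 55 8f cb

err:19 = 480592 → 0x75550 << 0 → word 0x00075550
type:6 = 49 → 0x31 << 19 → word 0x018f5550
tag:7 = 101 → 0x65 << 25 → word 0xcb8f5550
word = 0xcb8f5550 → little-endian bytes:
  [0]=0x50  [1]=0x55  [2]=0x8f  [3]=0xcb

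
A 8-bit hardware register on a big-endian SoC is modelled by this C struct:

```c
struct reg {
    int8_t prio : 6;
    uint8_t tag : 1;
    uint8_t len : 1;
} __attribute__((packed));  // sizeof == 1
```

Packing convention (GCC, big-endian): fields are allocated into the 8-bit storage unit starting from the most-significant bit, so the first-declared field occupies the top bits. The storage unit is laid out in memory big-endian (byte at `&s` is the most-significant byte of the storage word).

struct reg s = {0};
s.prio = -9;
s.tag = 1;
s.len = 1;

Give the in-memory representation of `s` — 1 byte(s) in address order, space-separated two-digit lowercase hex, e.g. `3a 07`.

df

[2+:6] prio=-9 & 0x3f = 0x37; word=0xdc
[1+:1] tag=1 & 0x1 = 0x1; word=0xde
[0+:1] len=1 & 0x1 = 0x1; word=0xdf
word = 0xdf → big-endian bytes:
  [0]=0xdf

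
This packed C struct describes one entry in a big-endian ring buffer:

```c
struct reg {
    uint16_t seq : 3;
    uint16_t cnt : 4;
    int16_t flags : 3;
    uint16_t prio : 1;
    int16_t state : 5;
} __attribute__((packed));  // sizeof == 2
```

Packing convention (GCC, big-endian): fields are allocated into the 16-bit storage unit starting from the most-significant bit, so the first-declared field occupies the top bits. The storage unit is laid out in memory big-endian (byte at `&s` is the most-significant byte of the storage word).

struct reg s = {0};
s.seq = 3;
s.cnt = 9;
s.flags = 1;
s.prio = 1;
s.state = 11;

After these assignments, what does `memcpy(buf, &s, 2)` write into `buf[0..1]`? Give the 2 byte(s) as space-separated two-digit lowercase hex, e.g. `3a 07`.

[13+:3] seq=3 & 0x7 = 0x3; word=0x6000
[9+:4] cnt=9 & 0xf = 0x9; word=0x7200
[6+:3] flags=1 & 0x7 = 0x1; word=0x7240
[5+:1] prio=1 & 0x1 = 0x1; word=0x7260
[0+:5] state=11 & 0x1f = 0xb; word=0x726b
word = 0x726b → big-endian bytes:
  [0]=0x72  [1]=0x6b

72 6b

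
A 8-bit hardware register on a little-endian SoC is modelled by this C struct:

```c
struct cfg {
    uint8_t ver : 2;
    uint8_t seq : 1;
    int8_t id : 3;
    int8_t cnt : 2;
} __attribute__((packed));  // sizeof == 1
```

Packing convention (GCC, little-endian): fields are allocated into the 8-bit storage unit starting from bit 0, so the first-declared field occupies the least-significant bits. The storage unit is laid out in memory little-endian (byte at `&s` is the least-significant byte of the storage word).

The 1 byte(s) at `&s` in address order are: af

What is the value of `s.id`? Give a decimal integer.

-3

[0]=0xaf (little-endian) → word 0xaf
ver:2 @ bit 0 → (0xaf>>0)&0x3 = 0x3
seq:1 @ bit 2 → (0xaf>>2)&0x1 = 0x1
id:3 @ bit 3 → (0xaf>>3)&0x7 = 0x5  ←
cnt:2 @ bit 6 → (0xaf>>6)&0x3 = 0x2
id signed 3b, MSB=1: 5 - 8 = -3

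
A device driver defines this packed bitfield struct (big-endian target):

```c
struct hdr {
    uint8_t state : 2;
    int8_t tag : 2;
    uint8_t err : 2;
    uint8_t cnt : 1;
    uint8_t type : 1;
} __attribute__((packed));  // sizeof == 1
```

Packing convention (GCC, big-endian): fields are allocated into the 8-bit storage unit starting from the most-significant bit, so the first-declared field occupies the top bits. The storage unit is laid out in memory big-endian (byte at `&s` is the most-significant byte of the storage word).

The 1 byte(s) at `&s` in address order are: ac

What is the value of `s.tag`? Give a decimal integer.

-2

[0]=0xac (big-endian) → word 0xac
state [6+:2] = (word>>6) & 0x3 = 2
tag [4+:2] = (word>>4) & 0x3 = 2  ←
err [2+:2] = (word>>2) & 0x3 = 3
cnt [1+:1] = (word>>1) & 0x1 = 0
type [0+:1] = (word>>0) & 0x1 = 0
tag signed 2b, MSB=1: 2 - 4 = -2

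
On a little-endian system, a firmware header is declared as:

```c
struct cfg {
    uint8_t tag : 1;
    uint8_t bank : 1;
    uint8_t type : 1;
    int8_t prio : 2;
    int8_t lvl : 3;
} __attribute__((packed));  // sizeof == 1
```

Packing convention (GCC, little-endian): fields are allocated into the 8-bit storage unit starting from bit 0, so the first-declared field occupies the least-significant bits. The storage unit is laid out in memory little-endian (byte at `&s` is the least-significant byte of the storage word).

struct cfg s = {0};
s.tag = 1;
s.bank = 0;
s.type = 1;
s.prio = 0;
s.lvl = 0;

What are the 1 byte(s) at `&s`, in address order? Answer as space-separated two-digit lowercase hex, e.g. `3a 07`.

tag:1 = 1 → 0x1 << 0 → word 0x01
bank:1 = 0 → 0x0 << 1 → word 0x01
type:1 = 1 → 0x1 << 2 → word 0x05
prio:2 = 0 → 0x0 << 3 → word 0x05
lvl:3 = 0 → 0x0 << 5 → word 0x05
word = 0x05 → little-endian bytes:
  [0]=0x05

05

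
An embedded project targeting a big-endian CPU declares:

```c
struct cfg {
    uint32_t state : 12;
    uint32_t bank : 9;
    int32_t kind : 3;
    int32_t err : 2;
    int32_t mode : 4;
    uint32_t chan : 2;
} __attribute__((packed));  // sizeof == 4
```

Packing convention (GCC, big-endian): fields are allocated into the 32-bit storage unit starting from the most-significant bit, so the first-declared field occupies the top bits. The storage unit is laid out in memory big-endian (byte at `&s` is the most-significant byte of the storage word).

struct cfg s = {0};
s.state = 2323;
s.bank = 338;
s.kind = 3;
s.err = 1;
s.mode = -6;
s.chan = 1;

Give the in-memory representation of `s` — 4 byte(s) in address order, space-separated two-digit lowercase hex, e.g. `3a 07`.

state (12b) val=2323 bits=0x913 at bit 20: 0x91300000
bank (9b) val=338 bits=0x152 at bit 11: 0x913a9000
kind (3b) val=3 bits=0x3 at bit 8: 0x913a9300
err (2b) val=1 bits=0x1 at bit 6: 0x913a9340
mode (4b) val=-6 bits=0xa at bit 2: 0x913a9368
chan (2b) val=1 bits=0x1 at bit 0: 0x913a9369
word = 0x913a9369 → big-endian bytes:
  [0]=0x91  [1]=0x3a  [2]=0x93  [3]=0x69

91 3a 93 69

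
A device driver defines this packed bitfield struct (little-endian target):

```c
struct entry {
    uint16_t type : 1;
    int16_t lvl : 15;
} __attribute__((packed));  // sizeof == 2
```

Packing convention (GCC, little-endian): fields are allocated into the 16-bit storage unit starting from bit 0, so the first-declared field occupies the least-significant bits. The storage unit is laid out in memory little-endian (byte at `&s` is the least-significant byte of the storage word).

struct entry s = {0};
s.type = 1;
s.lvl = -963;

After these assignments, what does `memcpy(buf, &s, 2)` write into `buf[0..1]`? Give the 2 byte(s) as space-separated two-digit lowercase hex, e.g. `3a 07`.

type (1b) val=1 bits=0x1 at bit 0: 0x0001
lvl (15b) val=-963 bits=0x7c3d at bit 1: 0xf87b
word = 0xf87b → little-endian bytes:
  [0]=0x7b  [1]=0xf8

7b f8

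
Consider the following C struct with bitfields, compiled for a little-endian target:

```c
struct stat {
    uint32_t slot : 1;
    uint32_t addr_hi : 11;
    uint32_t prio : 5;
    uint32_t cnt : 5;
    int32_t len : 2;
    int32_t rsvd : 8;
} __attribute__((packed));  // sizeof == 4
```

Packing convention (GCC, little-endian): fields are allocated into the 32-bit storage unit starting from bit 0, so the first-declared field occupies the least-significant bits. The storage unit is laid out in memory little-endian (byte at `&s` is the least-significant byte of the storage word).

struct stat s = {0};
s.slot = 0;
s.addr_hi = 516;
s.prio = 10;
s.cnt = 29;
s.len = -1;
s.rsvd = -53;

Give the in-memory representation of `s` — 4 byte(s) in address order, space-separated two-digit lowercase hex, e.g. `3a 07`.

08 a4 fa cb

slot (1b) val=0 bits=0x0 at bit 0: 0x00000000
addr_hi (11b) val=516 bits=0x204 at bit 1: 0x00000408
prio (5b) val=10 bits=0xa at bit 12: 0x0000a408
cnt (5b) val=29 bits=0x1d at bit 17: 0x003aa408
len (2b) val=-1 bits=0x3 at bit 22: 0x00faa408
rsvd (8b) val=-53 bits=0xcb at bit 24: 0xcbfaa408
word = 0xcbfaa408 → little-endian bytes:
  [0]=0x08  [1]=0xa4  [2]=0xfa  [3]=0xcb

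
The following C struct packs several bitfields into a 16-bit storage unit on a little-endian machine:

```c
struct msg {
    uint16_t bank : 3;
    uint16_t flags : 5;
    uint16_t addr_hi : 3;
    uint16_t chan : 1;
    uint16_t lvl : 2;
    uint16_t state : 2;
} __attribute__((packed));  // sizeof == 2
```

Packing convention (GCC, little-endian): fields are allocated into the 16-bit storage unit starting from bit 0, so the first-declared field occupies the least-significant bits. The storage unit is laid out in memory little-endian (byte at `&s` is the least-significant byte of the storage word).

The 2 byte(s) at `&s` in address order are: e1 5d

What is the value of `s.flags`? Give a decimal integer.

[0]=0xe1 [1]=0x5d (little-endian) → word 0x5de1
bank:3 @ bit 0 → (0x5de1>>0)&0x7 = 0x1
flags:5 @ bit 3 → (0x5de1>>3)&0x1f = 0x1c  ←
addr_hi:3 @ bit 8 → (0x5de1>>8)&0x7 = 0x5
chan:1 @ bit 11 → (0x5de1>>11)&0x1 = 0x1
lvl:2 @ bit 12 → (0x5de1>>12)&0x3 = 0x1
state:2 @ bit 14 → (0x5de1>>14)&0x3 = 0x1

28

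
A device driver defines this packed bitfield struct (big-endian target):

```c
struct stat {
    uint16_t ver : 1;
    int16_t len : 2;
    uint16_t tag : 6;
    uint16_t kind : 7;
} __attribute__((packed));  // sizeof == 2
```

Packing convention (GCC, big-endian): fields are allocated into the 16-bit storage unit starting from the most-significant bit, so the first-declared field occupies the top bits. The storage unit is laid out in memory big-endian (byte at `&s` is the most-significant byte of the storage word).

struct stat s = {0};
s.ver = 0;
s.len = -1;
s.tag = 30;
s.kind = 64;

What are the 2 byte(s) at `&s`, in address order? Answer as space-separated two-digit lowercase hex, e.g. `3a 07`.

6f 40

ver:1 = 0 → 0x0 << 15 → word 0x0000
len:2 = -1 → 0x3 << 13 → word 0x6000
tag:6 = 30 → 0x1e << 7 → word 0x6f00
kind:7 = 64 → 0x40 << 0 → word 0x6f40
word = 0x6f40 → big-endian bytes:
  [0]=0x6f  [1]=0x40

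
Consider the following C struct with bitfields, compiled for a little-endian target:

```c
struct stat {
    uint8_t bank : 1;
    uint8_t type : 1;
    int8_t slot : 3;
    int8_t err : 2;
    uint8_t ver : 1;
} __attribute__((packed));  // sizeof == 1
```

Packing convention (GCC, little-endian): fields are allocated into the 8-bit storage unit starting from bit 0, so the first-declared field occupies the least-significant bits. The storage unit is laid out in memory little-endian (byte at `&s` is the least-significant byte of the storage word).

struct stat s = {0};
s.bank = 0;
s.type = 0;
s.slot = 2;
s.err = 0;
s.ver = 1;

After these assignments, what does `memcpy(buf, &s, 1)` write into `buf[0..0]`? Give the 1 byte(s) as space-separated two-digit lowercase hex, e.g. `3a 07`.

88

bank (1b) val=0 bits=0x0 at bit 0: 0x00
type (1b) val=0 bits=0x0 at bit 1: 0x00
slot (3b) val=2 bits=0x2 at bit 2: 0x08
err (2b) val=0 bits=0x0 at bit 5: 0x08
ver (1b) val=1 bits=0x1 at bit 7: 0x88
word = 0x88 → little-endian bytes:
  [0]=0x88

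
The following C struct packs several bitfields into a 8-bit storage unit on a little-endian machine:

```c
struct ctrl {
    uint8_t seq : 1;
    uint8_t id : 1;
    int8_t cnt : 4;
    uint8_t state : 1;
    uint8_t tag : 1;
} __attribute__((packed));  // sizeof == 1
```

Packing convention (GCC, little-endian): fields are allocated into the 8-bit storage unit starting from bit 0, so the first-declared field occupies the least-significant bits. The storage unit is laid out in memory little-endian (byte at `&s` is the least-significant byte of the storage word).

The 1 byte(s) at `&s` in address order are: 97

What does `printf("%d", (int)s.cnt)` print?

[0]=0x97 (little-endian) → word 0x97
seq [0+:1] = (word>>0) & 0x1 = 1
id [1+:1] = (word>>1) & 0x1 = 1
cnt [2+:4] = (word>>2) & 0xf = 5  ←
state [6+:1] = (word>>6) & 0x1 = 0
tag [7+:1] = (word>>7) & 0x1 = 1
cnt signed 4b, MSB=0: value = 5

5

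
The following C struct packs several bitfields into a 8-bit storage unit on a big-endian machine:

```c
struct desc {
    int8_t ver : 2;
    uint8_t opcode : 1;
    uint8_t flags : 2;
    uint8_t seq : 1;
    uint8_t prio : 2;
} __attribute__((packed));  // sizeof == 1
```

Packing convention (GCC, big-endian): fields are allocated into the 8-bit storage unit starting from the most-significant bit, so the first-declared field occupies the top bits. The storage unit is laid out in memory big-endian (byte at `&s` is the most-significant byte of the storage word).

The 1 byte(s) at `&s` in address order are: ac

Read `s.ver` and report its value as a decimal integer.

-2

[0]=0xac (big-endian) → word 0xac
ver [6+:2] = (word>>6) & 0x3 = 2  ←
opcode [5+:1] = (word>>5) & 0x1 = 1
flags [3+:2] = (word>>3) & 0x3 = 1
seq [2+:1] = (word>>2) & 0x1 = 1
prio [0+:2] = (word>>0) & 0x3 = 0
ver signed 2b, MSB=1: 2 - 4 = -2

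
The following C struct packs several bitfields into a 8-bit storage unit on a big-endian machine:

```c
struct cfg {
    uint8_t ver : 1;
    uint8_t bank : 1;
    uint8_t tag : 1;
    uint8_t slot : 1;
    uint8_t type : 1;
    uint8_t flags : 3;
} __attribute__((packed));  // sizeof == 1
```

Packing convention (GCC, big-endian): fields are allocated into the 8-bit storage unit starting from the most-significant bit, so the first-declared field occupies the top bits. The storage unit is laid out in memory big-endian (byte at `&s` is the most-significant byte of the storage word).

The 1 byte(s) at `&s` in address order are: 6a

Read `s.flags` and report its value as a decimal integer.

2

[0]=0x6a (big-endian) → word 0x6a
ver:1 @ bit 7 → (0x6a>>7)&0x1 = 0x0
bank:1 @ bit 6 → (0x6a>>6)&0x1 = 0x1
tag:1 @ bit 5 → (0x6a>>5)&0x1 = 0x1
slot:1 @ bit 4 → (0x6a>>4)&0x1 = 0x0
type:1 @ bit 3 → (0x6a>>3)&0x1 = 0x1
flags:3 @ bit 0 → (0x6a>>0)&0x7 = 0x2  ←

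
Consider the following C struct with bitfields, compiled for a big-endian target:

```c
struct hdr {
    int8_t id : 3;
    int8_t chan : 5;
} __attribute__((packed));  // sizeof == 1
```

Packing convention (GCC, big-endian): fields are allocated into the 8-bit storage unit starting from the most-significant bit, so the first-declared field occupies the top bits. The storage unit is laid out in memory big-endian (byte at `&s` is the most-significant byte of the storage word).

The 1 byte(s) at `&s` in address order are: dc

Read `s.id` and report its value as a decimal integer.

-2

[0]=0xdc (big-endian) → word 0xdc
id:3 @ bit 5 → (0xdc>>5)&0x7 = 0x6  ←
chan:5 @ bit 0 → (0xdc>>0)&0x1f = 0x1c
id signed 3b, MSB=1: 6 - 8 = -2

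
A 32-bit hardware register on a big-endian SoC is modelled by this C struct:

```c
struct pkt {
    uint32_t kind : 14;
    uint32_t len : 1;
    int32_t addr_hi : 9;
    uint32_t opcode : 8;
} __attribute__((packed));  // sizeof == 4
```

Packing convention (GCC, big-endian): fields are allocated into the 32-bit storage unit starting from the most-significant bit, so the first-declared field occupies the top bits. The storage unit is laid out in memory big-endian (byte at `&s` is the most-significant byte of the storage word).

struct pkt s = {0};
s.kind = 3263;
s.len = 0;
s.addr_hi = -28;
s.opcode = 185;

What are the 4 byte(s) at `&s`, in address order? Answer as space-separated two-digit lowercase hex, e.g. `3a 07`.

32 fd e4 b9

kind:14 = 3263 → 0xcbf << 18 → word 0x32fc0000
len:1 = 0 → 0x0 << 17 → word 0x32fc0000
addr_hi:9 = -28 → 0x1e4 << 8 → word 0x32fde400
opcode:8 = 185 → 0xb9 << 0 → word 0x32fde4b9
word = 0x32fde4b9 → big-endian bytes:
  [0]=0x32  [1]=0xfd  [2]=0xe4  [3]=0xb9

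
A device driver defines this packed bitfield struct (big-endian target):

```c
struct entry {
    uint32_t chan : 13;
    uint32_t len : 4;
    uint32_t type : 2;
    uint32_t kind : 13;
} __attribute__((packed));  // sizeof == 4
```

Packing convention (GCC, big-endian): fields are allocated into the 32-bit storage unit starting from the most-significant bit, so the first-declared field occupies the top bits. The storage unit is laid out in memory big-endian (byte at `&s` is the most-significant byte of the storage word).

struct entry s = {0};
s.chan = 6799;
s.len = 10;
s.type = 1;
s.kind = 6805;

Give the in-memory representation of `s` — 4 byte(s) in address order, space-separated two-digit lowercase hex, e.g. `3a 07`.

d4 7d 3a 95

chan:13 = 6799 → 0x1a8f << 19 → word 0xd4780000
len:4 = 10 → 0xa << 15 → word 0xd47d0000
type:2 = 1 → 0x1 << 13 → word 0xd47d2000
kind:13 = 6805 → 0x1a95 << 0 → word 0xd47d3a95
word = 0xd47d3a95 → big-endian bytes:
  [0]=0xd4  [1]=0x7d  [2]=0x3a  [3]=0x95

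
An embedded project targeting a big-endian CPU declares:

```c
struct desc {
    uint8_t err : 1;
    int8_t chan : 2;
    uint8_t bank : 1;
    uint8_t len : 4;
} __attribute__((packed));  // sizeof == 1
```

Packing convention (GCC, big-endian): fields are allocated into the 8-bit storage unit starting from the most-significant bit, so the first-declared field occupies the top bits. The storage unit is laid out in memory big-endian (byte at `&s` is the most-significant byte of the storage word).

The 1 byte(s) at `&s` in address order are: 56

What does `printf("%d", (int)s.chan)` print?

-2

[0]=0x56 (big-endian) → word 0x56
err [7+:1] = (word>>7) & 0x1 = 0
chan [5+:2] = (word>>5) & 0x3 = 2  ←
bank [4+:1] = (word>>4) & 0x1 = 1
len [0+:4] = (word>>0) & 0xf = 6
chan signed 2b, MSB=1: 2 - 4 = -2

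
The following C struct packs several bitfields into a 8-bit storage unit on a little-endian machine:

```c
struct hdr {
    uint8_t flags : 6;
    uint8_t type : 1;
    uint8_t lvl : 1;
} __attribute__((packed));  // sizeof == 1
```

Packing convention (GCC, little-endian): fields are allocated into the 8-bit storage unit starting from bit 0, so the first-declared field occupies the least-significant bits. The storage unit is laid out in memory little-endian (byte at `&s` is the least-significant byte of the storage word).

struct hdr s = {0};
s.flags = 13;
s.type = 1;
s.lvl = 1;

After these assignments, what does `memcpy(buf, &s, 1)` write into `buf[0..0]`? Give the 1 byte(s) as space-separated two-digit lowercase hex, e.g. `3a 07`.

flags (6b) val=13 bits=0xd at bit 0: 0x0d
type (1b) val=1 bits=0x1 at bit 6: 0x4d
lvl (1b) val=1 bits=0x1 at bit 7: 0xcd
word = 0xcd → little-endian bytes:
  [0]=0xcd

cd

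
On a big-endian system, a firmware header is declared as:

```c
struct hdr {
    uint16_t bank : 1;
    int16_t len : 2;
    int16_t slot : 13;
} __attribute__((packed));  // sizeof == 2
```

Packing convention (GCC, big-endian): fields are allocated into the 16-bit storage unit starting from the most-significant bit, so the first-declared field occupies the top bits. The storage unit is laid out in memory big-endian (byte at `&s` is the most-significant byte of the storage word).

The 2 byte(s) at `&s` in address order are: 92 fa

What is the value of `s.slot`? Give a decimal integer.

-3334

[0]=0x92 [1]=0xfa (big-endian) → word 0x92fa
bank [15+:1] = (word>>15) & 0x1 = 1
len [13+:2] = (word>>13) & 0x3 = 0
slot [0+:13] = (word>>0) & 0x1fff = 4858  ←
slot signed 13b, MSB=1: 4858 - 8192 = -3334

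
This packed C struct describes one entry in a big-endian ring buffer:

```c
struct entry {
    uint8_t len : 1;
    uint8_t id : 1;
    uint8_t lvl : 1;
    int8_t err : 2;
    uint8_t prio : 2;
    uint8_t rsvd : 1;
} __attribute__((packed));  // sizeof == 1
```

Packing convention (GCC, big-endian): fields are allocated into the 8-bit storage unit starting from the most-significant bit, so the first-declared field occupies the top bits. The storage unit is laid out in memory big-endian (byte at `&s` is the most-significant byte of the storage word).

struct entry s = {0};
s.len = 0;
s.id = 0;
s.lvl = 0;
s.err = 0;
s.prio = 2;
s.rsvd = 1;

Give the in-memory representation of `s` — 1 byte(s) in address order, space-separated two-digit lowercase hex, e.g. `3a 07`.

len (1b) val=0 bits=0x0 at bit 7: 0x00
id (1b) val=0 bits=0x0 at bit 6: 0x00
lvl (1b) val=0 bits=0x0 at bit 5: 0x00
err (2b) val=0 bits=0x0 at bit 3: 0x00
prio (2b) val=2 bits=0x2 at bit 1: 0x04
rsvd (1b) val=1 bits=0x1 at bit 0: 0x05
word = 0x05 → big-endian bytes:
  [0]=0x05

05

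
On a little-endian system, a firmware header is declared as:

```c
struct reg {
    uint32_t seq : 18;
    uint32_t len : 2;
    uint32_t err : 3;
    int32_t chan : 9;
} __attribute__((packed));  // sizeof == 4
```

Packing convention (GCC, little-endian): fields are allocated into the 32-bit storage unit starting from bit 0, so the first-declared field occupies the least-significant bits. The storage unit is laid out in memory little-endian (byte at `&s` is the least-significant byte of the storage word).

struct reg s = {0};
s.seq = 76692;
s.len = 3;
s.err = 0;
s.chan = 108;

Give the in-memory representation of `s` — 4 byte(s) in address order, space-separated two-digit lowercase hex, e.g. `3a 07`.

seq:18 = 76692 → 0x12b94 << 0 → word 0x00012b94
len:2 = 3 → 0x3 << 18 → word 0x000d2b94
err:3 = 0 → 0x0 << 20 → word 0x000d2b94
chan:9 = 108 → 0x6c << 23 → word 0x360d2b94
word = 0x360d2b94 → little-endian bytes:
  [0]=0x94  [1]=0x2b  [2]=0x0d  [3]=0x36

94 2b 0d 36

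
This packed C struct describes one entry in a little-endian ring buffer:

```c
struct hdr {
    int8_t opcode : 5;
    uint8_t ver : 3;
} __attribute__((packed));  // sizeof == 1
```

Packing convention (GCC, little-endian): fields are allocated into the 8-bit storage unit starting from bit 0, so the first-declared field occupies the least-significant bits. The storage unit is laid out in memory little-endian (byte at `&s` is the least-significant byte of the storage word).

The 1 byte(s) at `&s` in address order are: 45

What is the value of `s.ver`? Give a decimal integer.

2

[0]=0x45 (little-endian) → word 0x45
opcode [0+:5] = (word>>0) & 0x1f = 5
ver [5+:3] = (word>>5) & 0x7 = 2  ←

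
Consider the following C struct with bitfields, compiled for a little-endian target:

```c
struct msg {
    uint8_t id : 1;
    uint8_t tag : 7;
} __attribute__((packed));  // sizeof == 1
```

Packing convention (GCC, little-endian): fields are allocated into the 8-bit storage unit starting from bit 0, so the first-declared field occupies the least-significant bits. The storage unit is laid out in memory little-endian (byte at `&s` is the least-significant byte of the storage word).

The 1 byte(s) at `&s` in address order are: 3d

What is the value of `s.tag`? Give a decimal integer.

[0]=0x3d (little-endian) → word 0x3d
id:1 @ bit 0 → (0x3d>>0)&0x1 = 0x1
tag:7 @ bit 1 → (0x3d>>1)&0x7f = 0x1e  ←

30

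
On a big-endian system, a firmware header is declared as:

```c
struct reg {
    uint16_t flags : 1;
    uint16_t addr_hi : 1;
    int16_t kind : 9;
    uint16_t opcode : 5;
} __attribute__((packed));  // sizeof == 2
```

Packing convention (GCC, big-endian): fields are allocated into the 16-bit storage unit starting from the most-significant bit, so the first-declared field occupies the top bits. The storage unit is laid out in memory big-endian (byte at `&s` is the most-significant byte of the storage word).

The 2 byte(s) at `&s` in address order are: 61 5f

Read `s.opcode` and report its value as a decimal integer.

31

[0]=0x61 [1]=0x5f (big-endian) → word 0x615f
flags:1 @ bit 15 → (0x615f>>15)&0x1 = 0x0
addr_hi:1 @ bit 14 → (0x615f>>14)&0x1 = 0x1
kind:9 @ bit 5 → (0x615f>>5)&0x1ff = 0x10a
opcode:5 @ bit 0 → (0x615f>>0)&0x1f = 0x1f  ←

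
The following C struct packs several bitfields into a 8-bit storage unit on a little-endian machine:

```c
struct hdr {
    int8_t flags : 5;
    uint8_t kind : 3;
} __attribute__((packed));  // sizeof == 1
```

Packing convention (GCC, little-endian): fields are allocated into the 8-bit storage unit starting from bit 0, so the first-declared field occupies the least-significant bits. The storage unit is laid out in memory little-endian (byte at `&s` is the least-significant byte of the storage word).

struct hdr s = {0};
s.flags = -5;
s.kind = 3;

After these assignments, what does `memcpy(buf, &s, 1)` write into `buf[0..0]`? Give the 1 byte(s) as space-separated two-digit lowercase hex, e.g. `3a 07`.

7b

[0+:5] flags=-5 & 0x1f = 0x1b; word=0x1b
[5+:3] kind=3 & 0x7 = 0x3; word=0x7b
word = 0x7b → little-endian bytes:
  [0]=0x7b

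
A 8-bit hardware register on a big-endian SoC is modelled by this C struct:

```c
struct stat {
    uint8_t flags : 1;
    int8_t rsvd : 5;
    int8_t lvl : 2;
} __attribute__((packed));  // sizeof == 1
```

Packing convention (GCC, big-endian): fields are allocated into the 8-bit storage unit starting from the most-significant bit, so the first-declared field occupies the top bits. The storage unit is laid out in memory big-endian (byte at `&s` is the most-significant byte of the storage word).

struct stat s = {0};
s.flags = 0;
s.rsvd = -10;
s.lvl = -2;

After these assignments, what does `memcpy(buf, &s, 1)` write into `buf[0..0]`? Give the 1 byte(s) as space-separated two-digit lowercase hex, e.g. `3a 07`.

flags:1 = 0 → 0x0 << 7 → word 0x00
rsvd:5 = -10 → 0x16 << 2 → word 0x58
lvl:2 = -2 → 0x2 << 0 → word 0x5a
word = 0x5a → big-endian bytes:
  [0]=0x5a

5a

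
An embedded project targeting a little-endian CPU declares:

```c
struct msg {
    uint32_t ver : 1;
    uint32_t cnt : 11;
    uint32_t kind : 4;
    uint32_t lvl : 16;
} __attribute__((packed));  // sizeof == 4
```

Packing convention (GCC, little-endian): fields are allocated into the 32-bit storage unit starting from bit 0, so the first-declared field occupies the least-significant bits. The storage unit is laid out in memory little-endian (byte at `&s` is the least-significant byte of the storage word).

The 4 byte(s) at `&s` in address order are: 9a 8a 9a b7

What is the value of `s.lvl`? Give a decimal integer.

47002

[0]=0x9a [1]=0x8a [2]=0x9a [3]=0xb7 (little-endian) → word 0xb79a8a9a
ver:1 @ bit 0 → (0xb79a8a9a>>0)&0x1 = 0x0
cnt:11 @ bit 1 → (0xb79a8a9a>>1)&0x7ff = 0x54d
kind:4 @ bit 12 → (0xb79a8a9a>>12)&0xf = 0x8
lvl:16 @ bit 16 → (0xb79a8a9a>>16)&0xffff = 0xb79a  ←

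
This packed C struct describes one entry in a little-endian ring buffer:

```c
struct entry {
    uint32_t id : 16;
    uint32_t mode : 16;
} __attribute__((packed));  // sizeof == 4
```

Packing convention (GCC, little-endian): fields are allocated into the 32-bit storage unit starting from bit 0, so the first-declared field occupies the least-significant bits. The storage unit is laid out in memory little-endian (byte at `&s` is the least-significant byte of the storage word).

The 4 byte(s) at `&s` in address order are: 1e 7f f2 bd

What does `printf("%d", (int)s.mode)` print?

48626

[0]=0x1e [1]=0x7f [2]=0xf2 [3]=0xbd (little-endian) → word 0xbdf27f1e
id [0+:16] = (word>>0) & 0xffff = 32542
mode [16+:16] = (word>>16) & 0xffff = 48626  ←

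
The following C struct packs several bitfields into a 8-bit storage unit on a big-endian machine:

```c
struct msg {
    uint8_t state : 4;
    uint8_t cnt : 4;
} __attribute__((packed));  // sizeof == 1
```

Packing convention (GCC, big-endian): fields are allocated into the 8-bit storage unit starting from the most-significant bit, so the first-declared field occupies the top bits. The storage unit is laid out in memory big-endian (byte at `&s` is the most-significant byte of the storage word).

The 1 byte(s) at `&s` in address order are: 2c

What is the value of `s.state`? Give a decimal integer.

2

[0]=0x2c (big-endian) → word 0x2c
state [4+:4] = (word>>4) & 0xf = 2  ←
cnt [0+:4] = (word>>0) & 0xf = 12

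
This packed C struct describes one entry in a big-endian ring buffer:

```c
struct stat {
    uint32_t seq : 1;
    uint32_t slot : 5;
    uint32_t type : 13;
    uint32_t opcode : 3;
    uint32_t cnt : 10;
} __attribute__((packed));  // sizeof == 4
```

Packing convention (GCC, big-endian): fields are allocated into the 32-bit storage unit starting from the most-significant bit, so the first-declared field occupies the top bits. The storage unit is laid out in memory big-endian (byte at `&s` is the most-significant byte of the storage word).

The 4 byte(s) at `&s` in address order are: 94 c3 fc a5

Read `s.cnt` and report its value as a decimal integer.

165

[0]=0x94 [1]=0xc3 [2]=0xfc [3]=0xa5 (big-endian) → word 0x94c3fca5
seq:1 @ bit 31 → (0x94c3fca5>>31)&0x1 = 0x1
slot:5 @ bit 26 → (0x94c3fca5>>26)&0x1f = 0x5
type:13 @ bit 13 → (0x94c3fca5>>13)&0x1fff = 0x61f
opcode:3 @ bit 10 → (0x94c3fca5>>10)&0x7 = 0x7
cnt:10 @ bit 0 → (0x94c3fca5>>0)&0x3ff = 0xa5  ←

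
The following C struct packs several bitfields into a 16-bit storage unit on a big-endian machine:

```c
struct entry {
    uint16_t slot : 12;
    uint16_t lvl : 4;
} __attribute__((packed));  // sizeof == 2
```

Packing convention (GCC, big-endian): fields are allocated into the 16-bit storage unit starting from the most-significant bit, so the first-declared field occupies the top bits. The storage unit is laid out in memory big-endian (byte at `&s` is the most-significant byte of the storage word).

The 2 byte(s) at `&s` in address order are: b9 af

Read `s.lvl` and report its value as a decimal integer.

15

[0]=0xb9 [1]=0xaf (big-endian) → word 0xb9af
slot [4+:12] = (word>>4) & 0xfff = 2970
lvl [0+:4] = (word>>0) & 0xf = 15  ←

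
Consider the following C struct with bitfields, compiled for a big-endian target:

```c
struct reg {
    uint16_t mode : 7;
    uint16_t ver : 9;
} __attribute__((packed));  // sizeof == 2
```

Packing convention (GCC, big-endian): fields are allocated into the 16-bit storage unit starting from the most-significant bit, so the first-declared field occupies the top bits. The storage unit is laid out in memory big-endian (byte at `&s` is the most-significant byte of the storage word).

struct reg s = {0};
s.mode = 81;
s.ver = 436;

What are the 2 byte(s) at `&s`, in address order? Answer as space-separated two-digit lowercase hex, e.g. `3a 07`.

a3 b4

[9+:7] mode=81 & 0x7f = 0x51; word=0xa200
[0+:9] ver=436 & 0x1ff = 0x1b4; word=0xa3b4
word = 0xa3b4 → big-endian bytes:
  [0]=0xa3  [1]=0xb4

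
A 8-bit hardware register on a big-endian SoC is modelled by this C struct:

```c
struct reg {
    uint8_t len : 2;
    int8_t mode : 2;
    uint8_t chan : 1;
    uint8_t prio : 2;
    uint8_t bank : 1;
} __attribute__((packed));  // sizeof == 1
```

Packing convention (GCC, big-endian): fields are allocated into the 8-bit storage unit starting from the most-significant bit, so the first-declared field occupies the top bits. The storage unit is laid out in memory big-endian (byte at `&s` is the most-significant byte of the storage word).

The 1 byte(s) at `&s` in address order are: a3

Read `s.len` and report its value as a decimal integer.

[0]=0xa3 (big-endian) → word 0xa3
len [6+:2] = (word>>6) & 0x3 = 2  ←
mode [4+:2] = (word>>4) & 0x3 = 2
chan [3+:1] = (word>>3) & 0x1 = 0
prio [1+:2] = (word>>1) & 0x3 = 1
bank [0+:1] = (word>>0) & 0x1 = 1

2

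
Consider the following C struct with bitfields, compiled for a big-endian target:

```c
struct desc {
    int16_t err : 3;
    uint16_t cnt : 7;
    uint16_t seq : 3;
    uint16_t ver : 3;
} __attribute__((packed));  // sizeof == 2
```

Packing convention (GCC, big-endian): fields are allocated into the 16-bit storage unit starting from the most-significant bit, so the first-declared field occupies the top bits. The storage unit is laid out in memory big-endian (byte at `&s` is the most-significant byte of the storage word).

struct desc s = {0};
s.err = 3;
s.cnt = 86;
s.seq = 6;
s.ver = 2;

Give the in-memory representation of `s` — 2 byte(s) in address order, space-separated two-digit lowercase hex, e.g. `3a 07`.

[13+:3] err=3 & 0x7 = 0x3; word=0x6000
[6+:7] cnt=86 & 0x7f = 0x56; word=0x7580
[3+:3] seq=6 & 0x7 = 0x6; word=0x75b0
[0+:3] ver=2 & 0x7 = 0x2; word=0x75b2
word = 0x75b2 → big-endian bytes:
  [0]=0x75  [1]=0xb2

75 b2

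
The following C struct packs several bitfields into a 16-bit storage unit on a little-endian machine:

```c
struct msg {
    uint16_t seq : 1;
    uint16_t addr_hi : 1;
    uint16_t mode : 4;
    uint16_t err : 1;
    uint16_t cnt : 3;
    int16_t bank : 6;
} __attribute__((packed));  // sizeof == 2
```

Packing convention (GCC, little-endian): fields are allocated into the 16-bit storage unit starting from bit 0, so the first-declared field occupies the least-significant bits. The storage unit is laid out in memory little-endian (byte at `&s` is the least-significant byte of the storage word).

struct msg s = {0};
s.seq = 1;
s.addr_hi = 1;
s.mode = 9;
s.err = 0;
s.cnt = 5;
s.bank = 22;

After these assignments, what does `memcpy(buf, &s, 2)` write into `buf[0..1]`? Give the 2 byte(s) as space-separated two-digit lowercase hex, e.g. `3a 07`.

seq (1b) val=1 bits=0x1 at bit 0: 0x0001
addr_hi (1b) val=1 bits=0x1 at bit 1: 0x0003
mode (4b) val=9 bits=0x9 at bit 2: 0x0027
err (1b) val=0 bits=0x0 at bit 6: 0x0027
cnt (3b) val=5 bits=0x5 at bit 7: 0x02a7
bank (6b) val=22 bits=0x16 at bit 10: 0x5aa7
word = 0x5aa7 → little-endian bytes:
  [0]=0xa7  [1]=0x5a

a7 5a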